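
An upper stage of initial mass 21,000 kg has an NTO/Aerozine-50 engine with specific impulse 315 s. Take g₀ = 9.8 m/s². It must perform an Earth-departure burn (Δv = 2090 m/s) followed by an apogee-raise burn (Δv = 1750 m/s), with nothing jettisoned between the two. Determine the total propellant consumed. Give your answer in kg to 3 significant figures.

v_e = Isp · g₀ = 315 × 9.8 = 3087.0 m/s.
After the first burn: m = 21000 × exp(−2090/3087.0) = 21000 × 0.50812 = 10,670.5 kg.
After the second burn: m = 10,670.5 × exp(−1750/3087.0) = 10,670.5 × 0.56729 = 6,053.27 kg.
Total propellant = m₀ − m_final = 21000 − 6,053.27 = 14,946.73 kg.

total propellant consumed ≈ 14900 kg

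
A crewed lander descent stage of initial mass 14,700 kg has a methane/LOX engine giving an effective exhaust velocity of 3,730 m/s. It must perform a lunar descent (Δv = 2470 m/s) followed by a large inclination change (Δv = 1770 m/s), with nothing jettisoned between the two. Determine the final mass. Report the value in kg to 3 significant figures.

final mass ≈ 4720 kg

After the first burn: m = 14700 × exp(−2470/3730.0) = 14700 × 0.51572 = 7,581.08 kg.
After the second burn: m = 7,581.08 × exp(−1770/3730.0) = 7,581.08 × 0.62218 = 4,716.8 kg.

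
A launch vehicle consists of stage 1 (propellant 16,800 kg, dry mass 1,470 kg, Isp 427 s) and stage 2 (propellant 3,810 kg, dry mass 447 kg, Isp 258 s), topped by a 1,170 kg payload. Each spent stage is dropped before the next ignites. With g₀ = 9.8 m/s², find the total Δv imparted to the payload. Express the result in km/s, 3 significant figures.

Ignition mass of stage 1 = 16,800+1,470 + 3,810+447 + 1,170 = 23,697 kg.
Stage 1: m₀ = 23,697 kg, m_f = 23,697 − 16,800 = 6,897 kg; Δv = 427×9.8×ln(3.436) = 4184.6×1.2343 ≈ 5165 m/s.
Stage 2: m₀ = 5,427 kg, m_f = 5,427 − 3,810 = 1,617 kg; Δv = 258×9.8×ln(3.356) = 2528.4×1.2108 ≈ 3061 m/s.
Total Δv = 5165 + 3061 = 8226 m/s.

Δv ≈ 8.23 km/s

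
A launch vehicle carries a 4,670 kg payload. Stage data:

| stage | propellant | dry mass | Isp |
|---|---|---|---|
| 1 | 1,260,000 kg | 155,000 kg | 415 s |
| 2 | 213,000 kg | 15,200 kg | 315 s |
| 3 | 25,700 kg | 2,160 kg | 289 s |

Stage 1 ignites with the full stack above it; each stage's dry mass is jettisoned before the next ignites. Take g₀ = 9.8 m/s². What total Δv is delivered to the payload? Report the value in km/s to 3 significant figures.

Ignition mass of stage 1 = 1,260,000+155,000 + 213,000+15,200 + 25,700+2,160 + 4,670 = 1,675,730 kg.
Stage 1: m₀ = 1,675,730 kg, m_f = 1,675,730 − 1,260,000 = 415,730 kg; Δv = 415×9.8×ln(4.031) = 4067.0×1.3940 ≈ 5669 m/s.
Stage 2: m₀ = 260,730 kg, m_f = 260,730 − 213,000 = 47,730 kg; Δv = 315×9.8×ln(5.463) = 3087.0×1.6979 ≈ 5241 m/s.
Stage 3: m₀ = 32,530 kg, m_f = 32,530 − 25,700 = 6,830 kg; Δv = 289×9.8×ln(4.763) = 2832.2×1.5608 ≈ 4421 m/s.
Total Δv = 5669 + 5241 + 4421 = 15331 m/s.

Δv ≈ 15.3 km/s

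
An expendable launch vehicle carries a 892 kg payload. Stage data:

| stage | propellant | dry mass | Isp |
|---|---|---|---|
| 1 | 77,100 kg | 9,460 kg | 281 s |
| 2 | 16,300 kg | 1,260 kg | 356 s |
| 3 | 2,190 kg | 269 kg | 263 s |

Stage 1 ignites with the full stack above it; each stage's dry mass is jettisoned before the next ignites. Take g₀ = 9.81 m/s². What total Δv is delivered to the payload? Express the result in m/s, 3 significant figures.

Δv ≈ 11500 m/s

Ignition mass of stage 1 = 77,100+9,460 + 16,300+1,260 + 2,190+269 + 892 = 107,471 kg.
Stage 1: m₀ = 107,471 kg, m_f = 107,471 − 77,100 = 30,371 kg; Δv = 281×9.81×ln(3.539) = 2756.6×1.2637 ≈ 3484 m/s.
Stage 2: m₀ = 20,911 kg, m_f = 20,911 − 16,300 = 4,611 kg; Δv = 356×9.81×ln(4.535) = 3492.4×1.5118 ≈ 5280 m/s.
Stage 3: m₀ = 3,351 kg, m_f = 3,351 − 2,190 = 1,161 kg; Δv = 263×9.81×ln(2.886) = 2580.0×1.0600 ≈ 2735 m/s.
Total Δv = 3484 + 5280 + 2735 = 11499 m/s.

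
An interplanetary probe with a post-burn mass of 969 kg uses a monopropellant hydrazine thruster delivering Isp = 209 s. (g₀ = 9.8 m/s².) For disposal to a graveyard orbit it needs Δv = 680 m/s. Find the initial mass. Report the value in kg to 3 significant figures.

initial mass ≈ 1350 kg

v_e = Isp · g₀ = 209 × 9.8 = 2048.2 m/s.
Rocket equation: m₀/m_f = exp(Δv / v_e) = exp(680 / 2048.2) = exp(0.3320) = 1.3938.
m₀ = m_f × 1.3938 = 969 × 1.3938 = 1,350.59 kg.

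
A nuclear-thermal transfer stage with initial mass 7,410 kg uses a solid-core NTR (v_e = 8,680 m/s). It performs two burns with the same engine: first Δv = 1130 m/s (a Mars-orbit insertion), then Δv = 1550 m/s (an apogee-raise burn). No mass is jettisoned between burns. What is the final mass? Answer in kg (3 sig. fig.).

After the first burn: m = 7410 × exp(−1130/8680.0) = 7410 × 0.87793 = 6,505.46 kg.
After the second burn: m = 6,505.46 × exp(−1550/8680.0) = 6,505.46 × 0.83646 = 5,441.56 kg.

final mass ≈ 5440 kg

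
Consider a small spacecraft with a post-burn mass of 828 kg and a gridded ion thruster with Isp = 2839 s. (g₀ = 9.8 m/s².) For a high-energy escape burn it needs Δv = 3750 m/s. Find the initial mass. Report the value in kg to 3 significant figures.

v_e = Isp · g₀ = 2839 × 9.8 = 27822.2 m/s.
By the Tsiolkovsky rocket equation, m₀/m_f = exp(Δv / v_e) = exp(3750 / 27822.2) = exp(0.1348) = 1.1443.
m₀ = m_f × 1.1443 = 828 × 1.1443 = 947.48 kg.

initial mass ≈ 947 kg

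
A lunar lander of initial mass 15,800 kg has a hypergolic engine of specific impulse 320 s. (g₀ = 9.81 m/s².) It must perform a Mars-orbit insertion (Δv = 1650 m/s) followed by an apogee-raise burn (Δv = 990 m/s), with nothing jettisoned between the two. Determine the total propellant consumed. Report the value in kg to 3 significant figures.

v_e = Isp · g₀ = 320 × 9.81 = 3139.2 m/s.
After the first burn: m = 15800 × exp(−1650/3139.2) = 15800 × 0.59119 = 9,340.8 kg.
After the second burn: m = 9,340.8 × exp(−990/3139.2) = 9,340.8 × 0.72952 = 6,814.3 kg.
Total propellant = m₀ − m_final = 15800 − 6,814.3 = 8,985.7 kg.

total propellant consumed ≈ 8990 kg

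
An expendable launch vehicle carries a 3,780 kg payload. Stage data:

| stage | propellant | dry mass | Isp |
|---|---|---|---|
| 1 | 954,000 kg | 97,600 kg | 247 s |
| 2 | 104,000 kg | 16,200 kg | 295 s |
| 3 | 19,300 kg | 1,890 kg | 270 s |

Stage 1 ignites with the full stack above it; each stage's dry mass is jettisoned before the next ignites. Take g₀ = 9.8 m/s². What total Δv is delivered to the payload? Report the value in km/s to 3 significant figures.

Δv ≈ 11.4 km/s

Ignition mass of stage 1 = 954,000+97,600 + 104,000+16,200 + 19,300+1,890 + 3,780 = 1,196,770 kg.
Stage 1: m₀ = 1,196,770 kg, m_f = 1,196,770 − 954,000 = 242,770 kg; Δv = 247×9.8×ln(4.93) = 2420.6×1.5953 ≈ 3862 m/s.
Stage 2: m₀ = 145,170 kg, m_f = 145,170 − 104,000 = 41,170 kg; Δv = 295×9.8×ln(3.526) = 2891.0×1.2602 ≈ 3643 m/s.
Stage 3: m₀ = 24,970 kg, m_f = 24,970 − 19,300 = 5,670 kg; Δv = 270×9.8×ln(4.404) = 2646.0×1.4825 ≈ 3923 m/s.
Total Δv = 3862 + 3643 + 3923 = 11428 m/s.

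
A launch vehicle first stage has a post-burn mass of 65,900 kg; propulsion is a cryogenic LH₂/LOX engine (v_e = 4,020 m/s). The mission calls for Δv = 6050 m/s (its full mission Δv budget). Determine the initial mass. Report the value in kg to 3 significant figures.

From the ideal rocket equation, m₀/m_f = exp(Δv / v_e) = exp(6050 / 4020.0) = exp(1.5050) = 4.5040.
m₀ = m_f × 4.5040 = 65,900 × 4.5040 = 296,814 kg.

initial mass ≈ 297000 kg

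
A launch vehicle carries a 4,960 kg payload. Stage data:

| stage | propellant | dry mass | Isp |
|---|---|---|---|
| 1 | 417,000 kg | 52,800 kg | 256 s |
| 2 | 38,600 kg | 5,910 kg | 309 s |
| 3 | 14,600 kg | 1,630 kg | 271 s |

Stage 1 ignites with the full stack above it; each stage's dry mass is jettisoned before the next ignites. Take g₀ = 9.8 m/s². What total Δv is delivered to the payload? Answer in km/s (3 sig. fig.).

Δv ≈ 9.57 km/s

Ignition mass of stage 1 = 417,000+52,800 + 38,600+5,910 + 14,600+1,630 + 4,960 = 535,500 kg.
Stage 1: m₀ = 535,500 kg, m_f = 535,500 − 417,000 = 118,500 kg; Δv = 256×9.8×ln(4.519) = 2508.8×1.5083 ≈ 3784 m/s.
Stage 2: m₀ = 65,700 kg, m_f = 65,700 − 38,600 = 27,100 kg; Δv = 309×9.8×ln(2.424) = 3028.2×0.8856 ≈ 2682 m/s.
Stage 3: m₀ = 21,190 kg, m_f = 21,190 − 14,600 = 6,590 kg; Δv = 271×9.8×ln(3.215) = 2655.8×1.1680 ≈ 3102 m/s.
Total Δv = 3784 + 2682 + 3102 = 9568 m/s.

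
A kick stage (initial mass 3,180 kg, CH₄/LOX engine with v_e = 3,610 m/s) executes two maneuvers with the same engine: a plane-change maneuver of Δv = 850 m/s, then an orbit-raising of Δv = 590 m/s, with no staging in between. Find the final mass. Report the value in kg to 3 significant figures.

After the first burn: m = 3180 × exp(−850/3610.0) = 3180 × 0.79021 = 2,512.87 kg.
After the second burn: m = 2,512.87 × exp(−590/3610.0) = 2,512.87 × 0.84922 = 2,133.98 kg.

final mass ≈ 2130 kg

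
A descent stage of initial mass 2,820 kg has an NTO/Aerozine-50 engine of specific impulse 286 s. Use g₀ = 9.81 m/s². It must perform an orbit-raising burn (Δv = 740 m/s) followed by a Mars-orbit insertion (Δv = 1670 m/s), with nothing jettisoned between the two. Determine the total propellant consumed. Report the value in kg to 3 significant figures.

total propellant consumed ≈ 1630 kg

v_e = Isp · g₀ = 286 × 9.81 = 2805.7 m/s.
After the first burn: m = 2820 × exp(−740/2805.7) = 2820 × 0.76816 = 2,166.21 kg.
After the second burn: m = 2,166.21 × exp(−1670/2805.7) = 2,166.21 × 0.55144 = 1,194.53 kg.
Total propellant = m₀ − m_final = 2820 − 1,194.53 = 1,625.47 kg.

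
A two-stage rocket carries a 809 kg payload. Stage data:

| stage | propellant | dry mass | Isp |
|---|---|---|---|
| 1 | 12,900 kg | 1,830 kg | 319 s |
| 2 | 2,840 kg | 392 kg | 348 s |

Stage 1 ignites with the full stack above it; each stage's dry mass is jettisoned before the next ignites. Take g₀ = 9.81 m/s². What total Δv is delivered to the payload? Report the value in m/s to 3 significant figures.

Ignition mass of stage 1 = 12,900+1,830 + 2,840+392 + 809 = 18,771 kg.
Stage 1: m₀ = 18,771 kg, m_f = 18,771 − 12,900 = 5,871 kg; Δv = 319×9.81×ln(3.197) = 3129.4×1.1623 ≈ 3637 m/s.
Stage 2: m₀ = 4,041 kg, m_f = 4,041 − 2,840 = 1,201 kg; Δv = 348×9.81×ln(3.365) = 3413.9×1.2133 ≈ 4142 m/s.
Total Δv = 3637 + 4142 = 7779 m/s.

Δv ≈ 7780 m/s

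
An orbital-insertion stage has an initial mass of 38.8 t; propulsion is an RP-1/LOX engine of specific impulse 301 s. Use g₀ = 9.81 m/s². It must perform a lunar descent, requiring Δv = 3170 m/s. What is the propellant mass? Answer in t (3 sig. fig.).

propellant mass ≈ 25.5 t

v_e = Isp · g₀ = 301 × 9.81 = 2952.8 m/s.
From the ideal rocket equation, m₀/m_f = exp(Δv / v_e) = exp(3170 / 2952.8) = exp(1.0736) = 2.9258.
m_f = 38.8 / 2.9258 = 13.2613 t, so propellant = m₀ − m_f = 38.8 − 13.2613 = 25.5387 t.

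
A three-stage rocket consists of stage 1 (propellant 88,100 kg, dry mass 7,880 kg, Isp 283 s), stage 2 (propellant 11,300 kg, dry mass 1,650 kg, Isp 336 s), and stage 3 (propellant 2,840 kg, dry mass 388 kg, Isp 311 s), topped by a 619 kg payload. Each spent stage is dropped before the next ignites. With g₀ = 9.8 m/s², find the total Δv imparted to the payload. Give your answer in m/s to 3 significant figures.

Ignition mass of stage 1 = 88,100+7,880 + 11,300+1,650 + 2,840+388 + 619 = 112,777 kg.
Stage 1: m₀ = 112,777 kg, m_f = 112,777 − 88,100 = 24,677 kg; Δv = 283×9.8×ln(4.57) = 2773.4×1.5195 ≈ 4214 m/s.
Stage 2: m₀ = 16,797 kg, m_f = 16,797 − 11,300 = 5,497 kg; Δv = 336×9.8×ln(3.056) = 3292.8×1.1170 ≈ 3678 m/s.
Stage 3: m₀ = 3,847 kg, m_f = 3,847 − 2,840 = 1,007 kg; Δv = 311×9.8×ln(3.82) = 3047.8×1.3403 ≈ 4085 m/s.
Total Δv = 4214 + 3678 + 4085 = 11977 m/s.

Δv ≈ 12000 m/s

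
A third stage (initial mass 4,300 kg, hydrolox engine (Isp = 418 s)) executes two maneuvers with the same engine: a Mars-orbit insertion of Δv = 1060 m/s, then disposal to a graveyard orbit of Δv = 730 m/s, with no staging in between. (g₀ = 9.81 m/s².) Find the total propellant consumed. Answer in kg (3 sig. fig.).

total propellant consumed ≈ 1520 kg

v_e = Isp · g₀ = 418 × 9.81 = 4100.6 m/s.
After the first burn: m = 4300 × exp(−1060/4100.6) = 4300 × 0.77221 = 3,320.5 kg.
After the second burn: m = 3,320.5 × exp(−730/4100.6) = 3,320.5 × 0.83692 = 2,778.99 kg.
Total propellant = m₀ − m_final = 4300 − 2,778.99 = 1,521.01 kg.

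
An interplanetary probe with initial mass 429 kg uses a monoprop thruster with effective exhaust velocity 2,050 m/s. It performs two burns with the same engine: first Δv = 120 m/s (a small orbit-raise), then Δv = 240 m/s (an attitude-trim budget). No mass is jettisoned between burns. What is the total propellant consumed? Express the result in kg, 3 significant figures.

total propellant consumed ≈ 69.1 kg

After the first burn: m = 429 × exp(−120/2050.0) = 429 × 0.94314 = 404.607 kg.
After the second burn: m = 404.607 × exp(−240/2050.0) = 404.607 × 0.88952 = 359.906 kg.
Total propellant = m₀ − m_final = 429 − 359.906 = 69.094 kg.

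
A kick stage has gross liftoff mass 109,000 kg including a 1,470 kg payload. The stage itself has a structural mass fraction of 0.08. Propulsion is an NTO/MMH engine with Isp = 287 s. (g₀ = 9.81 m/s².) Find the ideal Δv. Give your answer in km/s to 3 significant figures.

Δv ≈ 6.71 km/s

Stage wet mass = m₀ − payload = 109,000 − 1,470 = 107,530 kg.
Stage dry mass = ε × stage wet mass = 0.08 × 107,530 = 8,602.4 kg.
Burnout mass m_f = stage dry + payload = 8,602.4 + 1,470 = 10,072.4 kg.
v_e = Isp · g₀ = 287 × 9.81 = 2815.5 m/s.
By the Tsiolkovsky rocket equation, Δv = v_e · ln(109,000/10,072.4) = 2815.5 × ln(10.82) = 2815.5 × 2.3815 ≈ 6705 m/s.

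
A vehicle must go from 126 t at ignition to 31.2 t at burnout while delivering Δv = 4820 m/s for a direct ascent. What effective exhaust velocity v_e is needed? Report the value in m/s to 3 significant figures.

v_e ≈ 3450 m/s

ln(m₀/m_f) = ln(126000/31200) = ln(4.038) = 1.3959.
From the ideal rocket equation, v_e = Δv / ln(m₀/m_f) = 4820 / 1.3959 = 3453.1 m/s.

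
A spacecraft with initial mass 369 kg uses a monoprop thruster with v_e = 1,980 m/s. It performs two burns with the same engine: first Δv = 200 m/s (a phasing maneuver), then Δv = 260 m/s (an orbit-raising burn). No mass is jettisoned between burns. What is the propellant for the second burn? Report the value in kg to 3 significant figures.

propellant for the second burn ≈ 41.0 kg

After the first burn: m = 369 × exp(−200/1980.0) = 369 × 0.90392 = 333.546 kg.
After the second burn: m = 333.546 × exp(−260/1980.0) = 333.546 × 0.87694 = 292.5 kg.
Second-burn propellant = 333.546 − 292.5 = 41.046 kg.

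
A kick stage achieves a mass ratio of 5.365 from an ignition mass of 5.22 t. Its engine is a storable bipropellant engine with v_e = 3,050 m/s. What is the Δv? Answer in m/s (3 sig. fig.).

Rocket equation: Δv = v_e · ln(5.365) = 3050.0 × 1.6799 ≈ 5123.7 m/s.

Δv ≈ 5120 m/s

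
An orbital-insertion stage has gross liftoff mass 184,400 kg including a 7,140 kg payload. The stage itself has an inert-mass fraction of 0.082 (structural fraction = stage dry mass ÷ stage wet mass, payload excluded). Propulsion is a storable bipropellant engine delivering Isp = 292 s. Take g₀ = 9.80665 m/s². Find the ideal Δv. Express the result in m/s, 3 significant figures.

Stage wet mass = m₀ − payload = 184,400 − 7,140 = 177,260 kg.
Stage dry mass = ε × stage wet mass = 0.082 × 177,260 = 14,535.3 kg.
Burnout mass m_f = stage dry + payload = 14,535.3 + 7,140 = 21,675.3 kg.
v_e = Isp · g₀ = 292 × 9.80665 = 2863.5 m/s.
From the ideal rocket equation, Δv = v_e · ln(184,400/21,675.3) = 2863.5 × ln(8.507) = 2863.5 × 2.1409 ≈ 6131 m/s.

Δv ≈ 6130 m/s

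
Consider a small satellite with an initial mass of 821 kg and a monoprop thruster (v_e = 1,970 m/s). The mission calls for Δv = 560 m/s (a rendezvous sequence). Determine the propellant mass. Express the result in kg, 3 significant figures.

Rocket equation: m₀/m_f = exp(Δv / v_e) = exp(560 / 1970.0) = exp(0.2843) = 1.3288.
m_f = 821 / 1.3288 = 617.851 kg, so propellant = m₀ − m_f = 821 − 617.851 = 203.149 kg.

propellant mass ≈ 203 kg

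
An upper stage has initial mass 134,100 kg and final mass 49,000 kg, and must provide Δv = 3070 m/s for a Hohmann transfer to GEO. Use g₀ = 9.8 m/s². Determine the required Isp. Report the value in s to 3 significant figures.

ln(m₀/m_f) = ln(134100/49000) = ln(2.737) = 1.0068.
By the Tsiolkovsky rocket equation, v_e = Δv / ln(m₀/m_f) = 3070 / 1.0068 = 3049.4 m/s.
Isp = v_e / g₀ = 3049.4 / 9.8 = 311.2 s.

Isp ≈ 311 s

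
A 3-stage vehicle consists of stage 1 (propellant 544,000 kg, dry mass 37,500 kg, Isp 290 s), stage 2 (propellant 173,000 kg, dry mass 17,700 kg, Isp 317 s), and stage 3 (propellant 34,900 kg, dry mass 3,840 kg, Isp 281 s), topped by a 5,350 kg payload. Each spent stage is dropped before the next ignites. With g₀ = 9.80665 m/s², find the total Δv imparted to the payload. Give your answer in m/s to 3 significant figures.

Ignition mass of stage 1 = 544,000+37,500 + 173,000+17,700 + 34,900+3,840 + 5,350 = 816,290 kg.
Stage 1: m₀ = 816,290 kg, m_f = 816,290 − 544,000 = 272,290 kg; Δv = 290×9.80665×ln(2.998) = 2843.9×1.0979 ≈ 3122 m/s.
Stage 2: m₀ = 234,790 kg, m_f = 234,790 − 173,000 = 61,790 kg; Δv = 317×9.80665×ln(3.8) = 3108.7×1.3349 ≈ 4150 m/s.
Stage 3: m₀ = 44,090 kg, m_f = 44,090 − 34,900 = 9,190 kg; Δv = 281×9.80665×ln(4.798) = 2755.7×1.5681 ≈ 4321 m/s.
Total Δv = 3122 + 4150 + 4321 = 11593 m/s.

Δv ≈ 11600 m/s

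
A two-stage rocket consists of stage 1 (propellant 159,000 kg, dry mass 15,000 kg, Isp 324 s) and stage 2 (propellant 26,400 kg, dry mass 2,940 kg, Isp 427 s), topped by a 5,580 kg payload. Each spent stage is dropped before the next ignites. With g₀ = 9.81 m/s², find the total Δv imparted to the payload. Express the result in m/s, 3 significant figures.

Δv ≈ 10500 m/s

Ignition mass of stage 1 = 159,000+15,000 + 26,400+2,940 + 5,580 = 208,920 kg.
Stage 1: m₀ = 208,920 kg, m_f = 208,920 − 159,000 = 49,920 kg; Δv = 324×9.81×ln(4.185) = 3178.4×1.4315 ≈ 4550 m/s.
Stage 2: m₀ = 34,920 kg, m_f = 34,920 − 26,400 = 8,520 kg; Δv = 427×9.81×ln(4.099) = 4188.9×1.4106 ≈ 5909 m/s.
Total Δv = 4550 + 5909 = 10459 m/s.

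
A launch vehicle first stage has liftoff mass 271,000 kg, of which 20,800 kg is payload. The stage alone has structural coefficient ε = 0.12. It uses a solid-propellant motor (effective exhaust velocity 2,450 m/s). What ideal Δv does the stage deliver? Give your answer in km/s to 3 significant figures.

Δv ≈ 4.10 km/s

Stage wet mass = m₀ − payload = 271,000 − 20,800 = 250,200 kg.
Stage dry mass = ε × stage wet mass = 0.12 × 250,200 = 30,024 kg.
Burnout mass m_f = stage dry + payload = 30,024 + 20,800 = 50,824 kg.
Δv = v_e · ln(271,000/50,824) = 2450.0 × ln(5.332) = 2450.0 × 1.6738 ≈ 4101 m/s.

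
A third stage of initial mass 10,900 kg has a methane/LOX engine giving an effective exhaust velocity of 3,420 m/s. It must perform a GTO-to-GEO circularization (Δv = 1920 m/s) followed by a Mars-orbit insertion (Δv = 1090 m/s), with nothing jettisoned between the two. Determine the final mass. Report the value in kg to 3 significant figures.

After the first burn: m = 10900 × exp(−1920/3420.0) = 10900 × 0.57041 = 6,217.47 kg.
After the second burn: m = 6,217.47 × exp(−1090/3420.0) = 6,217.47 × 0.72708 = 4,520.6 kg.

final mass ≈ 4520 kg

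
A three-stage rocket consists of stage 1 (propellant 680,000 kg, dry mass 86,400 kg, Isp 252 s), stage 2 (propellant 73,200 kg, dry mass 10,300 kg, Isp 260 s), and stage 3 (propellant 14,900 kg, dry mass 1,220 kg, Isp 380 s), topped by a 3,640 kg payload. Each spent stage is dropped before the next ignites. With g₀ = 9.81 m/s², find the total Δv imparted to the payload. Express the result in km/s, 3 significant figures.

Ignition mass of stage 1 = 680,000+86,400 + 73,200+10,300 + 14,900+1,220 + 3,640 = 869,660 kg.
Stage 1: m₀ = 869,660 kg, m_f = 869,660 − 680,000 = 189,660 kg; Δv = 252×9.81×ln(4.585) = 2472.1×1.5229 ≈ 3765 m/s.
Stage 2: m₀ = 103,260 kg, m_f = 103,260 − 73,200 = 30,060 kg; Δv = 260×9.81×ln(3.435) = 2550.6×1.2341 ≈ 3148 m/s.
Stage 3: m₀ = 19,760 kg, m_f = 19,760 − 14,900 = 4,860 kg; Δv = 380×9.81×ln(4.066) = 3727.8×1.4026 ≈ 5229 m/s.
Total Δv = 3765 + 3148 + 5229 = 12142 m/s.

Δv ≈ 12.1 km/s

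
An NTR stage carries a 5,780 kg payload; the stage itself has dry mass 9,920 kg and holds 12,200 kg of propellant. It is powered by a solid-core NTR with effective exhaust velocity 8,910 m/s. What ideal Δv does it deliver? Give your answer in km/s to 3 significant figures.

Δv ≈ 5.12 km/s

m₀ = payload + dry + propellant = 5,780 + 9,920 + 12,200 = 27,900 kg.
m_f = payload + dry = 5,780 + 9,920 = 15,700 kg.
Using Δv = v_e ln(m₀/m_f): Δv = v_e · ln(m₀/m_f) = 8910.0 × ln(1.777) = 8910.0 × 0.5750 ≈ 5122.9 m/s.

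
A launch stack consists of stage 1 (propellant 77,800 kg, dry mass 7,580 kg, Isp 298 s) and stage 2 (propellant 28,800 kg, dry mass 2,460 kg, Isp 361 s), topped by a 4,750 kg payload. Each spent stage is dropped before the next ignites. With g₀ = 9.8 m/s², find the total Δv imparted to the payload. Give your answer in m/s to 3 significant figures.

Ignition mass of stage 1 = 77,800+7,580 + 28,800+2,460 + 4,750 = 121,390 kg.
Stage 1: m₀ = 121,390 kg, m_f = 121,390 − 77,800 = 43,590 kg; Δv = 298×9.8×ln(2.785) = 2920.4×1.0242 ≈ 2991 m/s.
Stage 2: m₀ = 36,010 kg, m_f = 36,010 − 28,800 = 7,210 kg; Δv = 361×9.8×ln(4.994) = 3537.8×1.6083 ≈ 5690 m/s.
Total Δv = 2991 + 5690 = 8681 m/s.

Δv ≈ 8680 m/s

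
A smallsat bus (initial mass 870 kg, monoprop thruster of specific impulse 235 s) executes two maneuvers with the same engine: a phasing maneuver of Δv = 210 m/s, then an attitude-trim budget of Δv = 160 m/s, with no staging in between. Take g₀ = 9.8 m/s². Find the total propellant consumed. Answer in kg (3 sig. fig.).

total propellant consumed ≈ 129 kg

v_e = Isp · g₀ = 235 × 9.8 = 2303.0 m/s.
After the first burn: m = 870 × exp(−210/2303.0) = 870 × 0.91285 = 794.18 kg.
After the second burn: m = 794.18 × exp(−160/2303.0) = 794.18 × 0.93288 = 740.875 kg.
Total propellant = m₀ − m_final = 870 − 740.875 = 129.125 kg.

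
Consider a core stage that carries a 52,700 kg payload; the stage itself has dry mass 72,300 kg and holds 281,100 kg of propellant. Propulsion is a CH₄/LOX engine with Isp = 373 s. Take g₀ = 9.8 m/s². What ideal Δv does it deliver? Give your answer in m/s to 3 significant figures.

v_e = Isp · g₀ = 373 × 9.8 = 3655.4 m/s.
m₀ = payload + dry + propellant = 52,700 + 72,300 + 281,100 = 406,100 kg.
m_f = payload + dry = 52,700 + 72,300 = 125,000 kg.
Δv = v_e · ln(m₀/m_f) = 3655.4 × ln(3.249) = 3655.4 × 1.1783 ≈ 4307.1 m/s.

Δv ≈ 4310 m/s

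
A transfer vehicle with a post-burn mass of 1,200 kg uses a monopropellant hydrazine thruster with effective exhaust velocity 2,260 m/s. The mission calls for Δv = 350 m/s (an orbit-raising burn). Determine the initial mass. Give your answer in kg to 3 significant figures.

initial mass ≈ 1400 kg

m₀/m_f = exp(Δv / v_e) = exp(350 / 2260.0) = exp(0.1549) = 1.1675.
m₀ = m_f × 1.1675 = 1,200 × 1.1675 = 1,401 kg.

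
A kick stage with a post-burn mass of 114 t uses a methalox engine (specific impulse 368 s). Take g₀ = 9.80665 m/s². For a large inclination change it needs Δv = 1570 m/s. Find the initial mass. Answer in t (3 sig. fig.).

v_e = Isp · g₀ = 368 × 9.80665 = 3608.8 m/s.
m₀/m_f = exp(Δv / v_e) = exp(1570 / 3608.8) = exp(0.4350) = 1.5450.
m₀ = m_f × 1.5450 = 114 × 1.5450 = 176.13 t.

initial mass ≈ 176 t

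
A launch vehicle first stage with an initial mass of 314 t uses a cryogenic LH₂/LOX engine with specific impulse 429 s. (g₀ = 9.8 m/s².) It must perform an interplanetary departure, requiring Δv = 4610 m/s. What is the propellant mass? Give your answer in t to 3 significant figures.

v_e = Isp · g₀ = 429 × 9.8 = 4204.2 m/s.
From the ideal rocket equation, m₀/m_f = exp(Δv / v_e) = exp(4610 / 4204.2) = exp(1.0965) = 2.9937.
m_f = 314 / 2.9937 = 104.887 t, so propellant = m₀ − m_f = 314 − 104.887 = 209.113 t.

propellant mass ≈ 209 t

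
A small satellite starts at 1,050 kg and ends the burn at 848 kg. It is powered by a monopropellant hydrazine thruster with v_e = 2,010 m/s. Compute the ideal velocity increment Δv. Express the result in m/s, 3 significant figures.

Δv ≈ 429 m/s

Δv = v_e · ln(m₀/m_f) = 2010.0 × ln(1.238) = 2010.0 × 0.2137 ≈ 429.5 m/s.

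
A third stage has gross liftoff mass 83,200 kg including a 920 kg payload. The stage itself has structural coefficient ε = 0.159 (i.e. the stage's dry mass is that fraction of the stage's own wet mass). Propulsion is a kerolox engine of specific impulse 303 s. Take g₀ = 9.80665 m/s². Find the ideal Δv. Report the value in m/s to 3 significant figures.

Δv ≈ 5300 m/s

Stage wet mass = m₀ − payload = 83,200 − 920 = 82,280 kg.
Stage dry mass = ε × stage wet mass = 0.159 × 82,280 = 13,082.5 kg.
Burnout mass m_f = stage dry + payload = 13,082.5 + 920 = 14,002.5 kg.
v_e = Isp · g₀ = 303 × 9.80665 = 2971.4 m/s.
From the ideal rocket equation, Δv = v_e · ln(83,200/14,002.5) = 2971.4 × ln(5.942) = 2971.4 × 1.7820 ≈ 5295 m/s.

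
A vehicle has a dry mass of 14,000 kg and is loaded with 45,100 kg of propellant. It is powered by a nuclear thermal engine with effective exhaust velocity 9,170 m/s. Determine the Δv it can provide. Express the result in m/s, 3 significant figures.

Δv ≈ 13200 m/s

m₀ = m_dry + m_prop = 14,000 + 45,100 = 59,100 kg.
Δv = v_e · ln(m₀/m_f) = 9170.0 × ln(4.221) = 9170.0 × 1.4402 ≈ 13206.4 m/s.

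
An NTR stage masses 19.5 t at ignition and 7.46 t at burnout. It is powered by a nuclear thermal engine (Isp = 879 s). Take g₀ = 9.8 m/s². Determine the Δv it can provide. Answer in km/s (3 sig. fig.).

v_e = Isp · g₀ = 879 × 9.8 = 8614.2 m/s.
Using Δv = v_e ln(m₀/m_f): Δv = v_e · ln(m₀/m_f) = 8614.2 × ln(2.614) = 8614.2 × 0.9609 ≈ 8277.0 m/s.

Δv ≈ 8.28 km/s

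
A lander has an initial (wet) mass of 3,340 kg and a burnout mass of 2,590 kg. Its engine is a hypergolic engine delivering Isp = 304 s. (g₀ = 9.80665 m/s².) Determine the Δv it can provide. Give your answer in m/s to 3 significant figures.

v_e = Isp · g₀ = 304 × 9.80665 = 2981.2 m/s.
Rocket equation: Δv = v_e · ln(m₀/m_f) = 2981.2 × ln(1.29) = 2981.2 × 0.2543 ≈ 758.2 m/s.

Δv ≈ 758 m/s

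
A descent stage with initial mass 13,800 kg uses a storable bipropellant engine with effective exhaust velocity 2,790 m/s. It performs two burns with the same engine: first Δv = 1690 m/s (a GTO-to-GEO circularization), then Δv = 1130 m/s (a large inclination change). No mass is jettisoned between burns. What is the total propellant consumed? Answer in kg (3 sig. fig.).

total propellant consumed ≈ 8780 kg

After the first burn: m = 13800 × exp(−1690/2790.0) = 13800 × 0.54567 = 7,530.25 kg.
After the second burn: m = 7,530.25 × exp(−1130/2790.0) = 7,530.25 × 0.66696 = 5,022.38 kg.
Total propellant = m₀ − m_final = 13800 − 5,022.38 = 8,777.62 kg.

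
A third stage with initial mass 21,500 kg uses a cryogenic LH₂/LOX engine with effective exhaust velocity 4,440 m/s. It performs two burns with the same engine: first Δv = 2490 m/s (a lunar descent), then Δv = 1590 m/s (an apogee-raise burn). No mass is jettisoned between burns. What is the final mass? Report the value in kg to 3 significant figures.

final mass ≈ 8580 kg

After the first burn: m = 21500 × exp(−2490/4440.0) = 21500 × 0.57075 = 12,271.1 kg.
After the second burn: m = 12,271.1 × exp(−1590/4440.0) = 12,271.1 × 0.69900 = 8,577.5 kg.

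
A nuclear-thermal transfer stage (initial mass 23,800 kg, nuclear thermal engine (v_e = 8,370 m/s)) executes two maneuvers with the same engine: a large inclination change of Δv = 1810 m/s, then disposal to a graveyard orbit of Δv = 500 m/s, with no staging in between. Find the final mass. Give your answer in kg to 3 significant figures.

final mass ≈ 18100 kg

After the first burn: m = 23800 × exp(−1810/8370.0) = 23800 × 0.80554 = 19,171.9 kg.
After the second burn: m = 19,171.9 × exp(−500/8370.0) = 19,171.9 × 0.94201 = 18,060.1 kg.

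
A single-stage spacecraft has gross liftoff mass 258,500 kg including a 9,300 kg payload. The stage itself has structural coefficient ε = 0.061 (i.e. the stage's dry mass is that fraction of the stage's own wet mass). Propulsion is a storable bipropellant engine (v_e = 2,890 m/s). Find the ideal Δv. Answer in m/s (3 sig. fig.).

Stage wet mass = m₀ − payload = 258,500 − 9,300 = 249,200 kg.
Stage dry mass = ε × stage wet mass = 0.061 × 249,200 = 15,201.2 kg.
Burnout mass m_f = stage dry + payload = 15,201.2 + 9,300 = 24,501.2 kg.
Using Δv = v_e ln(m₀/m_f): Δv = v_e · ln(258,500/24,501.2) = 2890.0 × ln(10.55) = 2890.0 × 2.3562 ≈ 6809 m/s.

Δv ≈ 6810 m/s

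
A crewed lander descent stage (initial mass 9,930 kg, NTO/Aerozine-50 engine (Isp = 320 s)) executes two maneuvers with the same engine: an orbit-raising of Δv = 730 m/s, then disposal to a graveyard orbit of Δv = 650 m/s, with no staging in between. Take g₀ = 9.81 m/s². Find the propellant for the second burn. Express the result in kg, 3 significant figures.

propellant for the second burn ≈ 1470 kg

v_e = Isp · g₀ = 320 × 9.81 = 3139.2 m/s.
After the first burn: m = 9930 × exp(−730/3139.2) = 9930 × 0.79252 = 7,869.72 kg.
After the second burn: m = 7,869.72 × exp(−650/3139.2) = 7,869.72 × 0.81297 = 6,397.85 kg.
Second-burn propellant = 7,869.72 − 6,397.85 = 1,471.87 kg.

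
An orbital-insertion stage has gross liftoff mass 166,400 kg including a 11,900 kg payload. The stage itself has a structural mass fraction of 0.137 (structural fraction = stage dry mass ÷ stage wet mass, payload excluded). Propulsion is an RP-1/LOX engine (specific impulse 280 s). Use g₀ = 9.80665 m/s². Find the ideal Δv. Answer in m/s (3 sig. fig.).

Stage wet mass = m₀ − payload = 166,400 − 11,900 = 154,500 kg.
Stage dry mass = ε × stage wet mass = 0.137 × 154,500 = 21,166.5 kg.
Burnout mass m_f = stage dry + payload = 21,166.5 + 11,900 = 33,066.5 kg.
v_e = Isp · g₀ = 280 × 9.80665 = 2745.9 m/s.
Δv = v_e · ln(166,400/33,066.5) = 2745.9 × ln(5.032) = 2745.9 × 1.6159 ≈ 4437 m/s.

Δv ≈ 4440 m/s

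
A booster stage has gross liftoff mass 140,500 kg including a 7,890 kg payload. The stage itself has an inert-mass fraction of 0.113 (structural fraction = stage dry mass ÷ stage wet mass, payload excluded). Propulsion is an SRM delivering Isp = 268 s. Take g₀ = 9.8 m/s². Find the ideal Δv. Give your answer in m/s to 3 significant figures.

Stage wet mass = m₀ − payload = 140,500 − 7,890 = 132,610 kg.
Stage dry mass = ε × stage wet mass = 0.113 × 132,610 = 14,984.9 kg.
Burnout mass m_f = stage dry + payload = 14,984.9 + 7,890 = 22,874.9 kg.
v_e = Isp · g₀ = 268 × 9.8 = 2626.4 m/s.
From the ideal rocket equation, Δv = v_e · ln(140,500/22,874.9) = 2626.4 × ln(6.142) = 2626.4 × 1.8152 ≈ 4767 m/s.

Δv ≈ 4770 m/s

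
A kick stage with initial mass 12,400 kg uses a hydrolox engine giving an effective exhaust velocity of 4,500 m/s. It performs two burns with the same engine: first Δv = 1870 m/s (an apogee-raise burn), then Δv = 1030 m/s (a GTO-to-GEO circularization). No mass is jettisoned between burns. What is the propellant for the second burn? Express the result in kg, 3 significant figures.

After the first burn: m = 12400 × exp(−1870/4500.0) = 12400 × 0.65997 = 8,183.63 kg.
After the second burn: m = 8,183.63 × exp(−1030/4500.0) = 8,183.63 × 0.79542 = 6,509.42 kg.
Second-burn propellant = 8,183.63 − 6,509.42 = 1,674.21 kg.

propellant for the second burn ≈ 1670 kg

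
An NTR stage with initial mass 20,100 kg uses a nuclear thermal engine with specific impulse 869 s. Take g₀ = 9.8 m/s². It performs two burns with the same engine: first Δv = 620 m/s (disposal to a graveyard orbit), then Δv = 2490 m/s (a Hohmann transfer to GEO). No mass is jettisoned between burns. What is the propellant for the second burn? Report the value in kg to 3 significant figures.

v_e = Isp · g₀ = 869 × 9.8 = 8516.2 m/s.
After the first burn: m = 20100 × exp(−620/8516.2) = 20100 × 0.92978 = 18,688.6 kg.
After the second burn: m = 18,688.6 × exp(−2490/8516.2) = 18,688.6 × 0.74648 = 13,950.7 kg.
Second-burn propellant = 18,688.6 − 13,950.7 = 4,737.9 kg.

propellant for the second burn ≈ 4740 kg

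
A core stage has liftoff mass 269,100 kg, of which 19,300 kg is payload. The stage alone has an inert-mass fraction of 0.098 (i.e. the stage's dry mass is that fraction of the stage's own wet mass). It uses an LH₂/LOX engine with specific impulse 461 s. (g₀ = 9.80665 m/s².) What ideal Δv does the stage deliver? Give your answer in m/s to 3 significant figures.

Δv ≈ 8210 m/s

Stage wet mass = m₀ − payload = 269,100 − 19,300 = 249,800 kg.
Stage dry mass = ε × stage wet mass = 0.098 × 249,800 = 24,480.4 kg.
Burnout mass m_f = stage dry + payload = 24,480.4 + 19,300 = 43,780.4 kg.
v_e = Isp · g₀ = 461 × 9.80665 = 4520.9 m/s.
Δv = v_e · ln(269,100/43,780.4) = 4520.9 × ln(6.147) = 4520.9 × 1.8159 ≈ 8209 m/s.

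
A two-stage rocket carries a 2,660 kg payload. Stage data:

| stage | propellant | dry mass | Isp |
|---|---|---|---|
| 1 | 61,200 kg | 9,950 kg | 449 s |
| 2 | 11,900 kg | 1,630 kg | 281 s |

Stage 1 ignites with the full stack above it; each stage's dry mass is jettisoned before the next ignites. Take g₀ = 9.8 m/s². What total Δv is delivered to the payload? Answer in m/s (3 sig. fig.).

Ignition mass of stage 1 = 61,200+9,950 + 11,900+1,630 + 2,660 = 87,340 kg.
Stage 1: m₀ = 87,340 kg, m_f = 87,340 − 61,200 = 26,140 kg; Δv = 449×9.8×ln(3.341) = 4400.2×1.2063 ≈ 5308 m/s.
Stage 2: m₀ = 16,190 kg, m_f = 16,190 − 11,900 = 4,290 kg; Δv = 281×9.8×ln(3.774) = 2753.8×1.3281 ≈ 3657 m/s.
Total Δv = 5308 + 3657 = 8965 m/s.

Δv ≈ 8970 m/s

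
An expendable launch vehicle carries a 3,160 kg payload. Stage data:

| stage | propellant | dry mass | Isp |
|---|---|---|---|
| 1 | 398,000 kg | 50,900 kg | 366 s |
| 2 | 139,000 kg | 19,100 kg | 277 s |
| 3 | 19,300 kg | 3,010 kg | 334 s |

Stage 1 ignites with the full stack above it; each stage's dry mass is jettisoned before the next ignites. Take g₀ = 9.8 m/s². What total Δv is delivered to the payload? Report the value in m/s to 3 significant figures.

Ignition mass of stage 1 = 398,000+50,900 + 139,000+19,100 + 19,300+3,010 + 3,160 = 632,470 kg.
Stage 1: m₀ = 632,470 kg, m_f = 632,470 − 398,000 = 234,470 kg; Δv = 366×9.8×ln(2.697) = 3586.8×0.9923 ≈ 3559 m/s.
Stage 2: m₀ = 183,570 kg, m_f = 183,570 − 139,000 = 44,570 kg; Δv = 277×9.8×ln(4.119) = 2714.6×1.4155 ≈ 3843 m/s.
Stage 3: m₀ = 25,470 kg, m_f = 25,470 − 19,300 = 6,170 kg; Δv = 334×9.8×ln(4.128) = 3273.2×1.4178 ≈ 4641 m/s.
Total Δv = 3559 + 3843 + 4641 = 12043 m/s.

Δv ≈ 12000 m/s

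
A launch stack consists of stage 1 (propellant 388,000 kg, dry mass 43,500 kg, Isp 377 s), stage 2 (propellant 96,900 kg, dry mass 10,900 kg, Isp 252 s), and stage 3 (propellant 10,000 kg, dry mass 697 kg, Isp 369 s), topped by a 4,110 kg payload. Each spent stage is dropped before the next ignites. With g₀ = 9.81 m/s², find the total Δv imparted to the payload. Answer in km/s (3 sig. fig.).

Ignition mass of stage 1 = 388,000+43,500 + 96,900+10,900 + 10,000+697 + 4,110 = 554,107 kg.
Stage 1: m₀ = 554,107 kg, m_f = 554,107 − 388,000 = 166,107 kg; Δv = 377×9.81×ln(3.336) = 3698.4×1.2047 ≈ 4456 m/s.
Stage 2: m₀ = 122,607 kg, m_f = 122,607 − 96,900 = 25,707 kg; Δv = 252×9.81×ln(4.769) = 2472.1×1.5622 ≈ 3862 m/s.
Stage 3: m₀ = 14,807 kg, m_f = 14,807 − 10,000 = 4,807 kg; Δv = 369×9.81×ln(3.08) = 3619.9×1.1250 ≈ 4072 m/s.
Total Δv = 4456 + 3862 + 4072 = 12390 m/s.

Δv ≈ 12.4 km/s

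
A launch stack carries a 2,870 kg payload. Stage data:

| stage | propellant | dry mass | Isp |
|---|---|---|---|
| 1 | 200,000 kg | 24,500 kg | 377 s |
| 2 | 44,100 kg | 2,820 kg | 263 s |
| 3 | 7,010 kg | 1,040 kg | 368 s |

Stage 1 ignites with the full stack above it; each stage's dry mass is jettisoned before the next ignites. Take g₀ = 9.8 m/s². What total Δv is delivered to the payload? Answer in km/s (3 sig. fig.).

Δv ≈ 12.0 km/s

Ignition mass of stage 1 = 200,000+24,500 + 44,100+2,820 + 7,010+1,040 + 2,870 = 282,340 kg.
Stage 1: m₀ = 282,340 kg, m_f = 282,340 − 200,000 = 82,340 kg; Δv = 377×9.8×ln(3.429) = 3694.6×1.2323 ≈ 4553 m/s.
Stage 2: m₀ = 57,840 kg, m_f = 57,840 − 44,100 = 13,740 kg; Δv = 263×9.8×ln(4.21) = 2577.4×1.4374 ≈ 3705 m/s.
Stage 3: m₀ = 10,920 kg, m_f = 10,920 − 7,010 = 3,910 kg; Δv = 368×9.8×ln(2.793) = 3606.4×1.0271 ≈ 3704 m/s.
Total Δv = 4553 + 3705 + 3704 = 11962 m/s.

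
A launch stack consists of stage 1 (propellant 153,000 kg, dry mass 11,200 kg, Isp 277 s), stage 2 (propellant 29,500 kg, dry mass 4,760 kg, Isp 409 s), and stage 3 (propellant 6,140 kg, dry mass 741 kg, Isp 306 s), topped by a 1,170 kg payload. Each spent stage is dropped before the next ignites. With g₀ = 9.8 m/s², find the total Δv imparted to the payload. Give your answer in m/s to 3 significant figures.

Δv ≈ 12800 m/s

Ignition mass of stage 1 = 153,000+11,200 + 29,500+4,760 + 6,140+741 + 1,170 = 206,511 kg.
Stage 1: m₀ = 206,511 kg, m_f = 206,511 − 153,000 = 53,511 kg; Δv = 277×9.8×ln(3.859) = 2714.6×1.3505 ≈ 3666 m/s.
Stage 2: m₀ = 42,311 kg, m_f = 42,311 − 29,500 = 12,811 kg; Δv = 409×9.8×ln(3.303) = 4008.2×1.1947 ≈ 4789 m/s.
Stage 3: m₀ = 8,051 kg, m_f = 8,051 − 6,140 = 1,911 kg; Δv = 306×9.8×ln(4.213) = 2998.8×1.4382 ≈ 4313 m/s.
Total Δv = 3666 + 4789 + 4313 = 12768 m/s.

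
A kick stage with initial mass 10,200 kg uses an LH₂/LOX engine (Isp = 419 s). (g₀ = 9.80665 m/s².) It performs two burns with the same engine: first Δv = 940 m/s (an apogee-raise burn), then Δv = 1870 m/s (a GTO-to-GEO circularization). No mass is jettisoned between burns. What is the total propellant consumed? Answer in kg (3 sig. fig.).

v_e = Isp · g₀ = 419 × 9.80665 = 4109.0 m/s.
After the first burn: m = 10200 × exp(−940/4109.0) = 10200 × 0.79551 = 8,114.2 kg.
After the second burn: m = 8,114.2 × exp(−1870/4109.0) = 8,114.2 × 0.63438 = 5,147.49 kg.
Total propellant = m₀ − m_final = 10200 − 5,147.49 = 5,052.51 kg.

total propellant consumed ≈ 5050 kg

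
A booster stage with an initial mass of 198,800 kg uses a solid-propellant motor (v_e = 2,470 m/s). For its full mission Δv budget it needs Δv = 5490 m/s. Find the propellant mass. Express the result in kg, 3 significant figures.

propellant mass ≈ 177000 kg

m₀/m_f = exp(Δv / v_e) = exp(5490 / 2470.0) = exp(2.2227) = 9.2320.
m_f = 198,800 / 9.2320 = 21,533.8 kg, so propellant = m₀ − m_f = 198,800 − 21,533.8 = 177,266.2 kg.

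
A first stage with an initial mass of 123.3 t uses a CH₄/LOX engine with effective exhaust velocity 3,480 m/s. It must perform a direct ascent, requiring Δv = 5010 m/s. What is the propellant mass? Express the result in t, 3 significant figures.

m₀/m_f = exp(Δv / v_e) = exp(5010 / 3480.0) = exp(1.4397) = 4.2192.
m_f = 123.3 / 4.2192 = 29.2235 t, so propellant = m₀ − m_f = 123.3 − 29.2235 = 94.0765 t.

propellant mass ≈ 94.1 t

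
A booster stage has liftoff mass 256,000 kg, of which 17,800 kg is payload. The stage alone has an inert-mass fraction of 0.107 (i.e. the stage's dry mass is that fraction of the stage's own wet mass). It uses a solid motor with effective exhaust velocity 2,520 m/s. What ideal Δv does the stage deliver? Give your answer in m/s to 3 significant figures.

Stage wet mass = m₀ − payload = 256,000 − 17,800 = 238,200 kg.
Stage dry mass = ε × stage wet mass = 0.107 × 238,200 = 25,487.4 kg.
Burnout mass m_f = stage dry + payload = 25,487.4 + 17,800 = 43,287.4 kg.
By the Tsiolkovsky rocket equation, Δv = v_e · ln(256,000/43,287.4) = 2520.0 × ln(5.914) = 2520.0 × 1.7773 ≈ 4479 m/s.

Δv ≈ 4480 m/s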